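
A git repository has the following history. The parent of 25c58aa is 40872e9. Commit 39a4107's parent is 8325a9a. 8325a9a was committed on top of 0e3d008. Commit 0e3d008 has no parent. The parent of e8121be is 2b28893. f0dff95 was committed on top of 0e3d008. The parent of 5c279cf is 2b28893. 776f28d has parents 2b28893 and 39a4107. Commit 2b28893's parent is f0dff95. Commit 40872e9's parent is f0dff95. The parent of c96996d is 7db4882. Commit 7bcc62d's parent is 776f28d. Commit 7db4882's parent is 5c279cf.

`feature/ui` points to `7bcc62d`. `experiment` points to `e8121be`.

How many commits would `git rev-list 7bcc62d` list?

7

Walking parent pointers from 7bcc62d: reachable set = {0e3d008, 2b28893, 39a4107, 776f28d, 7bcc62d, 8325a9a, f0dff95}.
That is 7 commits.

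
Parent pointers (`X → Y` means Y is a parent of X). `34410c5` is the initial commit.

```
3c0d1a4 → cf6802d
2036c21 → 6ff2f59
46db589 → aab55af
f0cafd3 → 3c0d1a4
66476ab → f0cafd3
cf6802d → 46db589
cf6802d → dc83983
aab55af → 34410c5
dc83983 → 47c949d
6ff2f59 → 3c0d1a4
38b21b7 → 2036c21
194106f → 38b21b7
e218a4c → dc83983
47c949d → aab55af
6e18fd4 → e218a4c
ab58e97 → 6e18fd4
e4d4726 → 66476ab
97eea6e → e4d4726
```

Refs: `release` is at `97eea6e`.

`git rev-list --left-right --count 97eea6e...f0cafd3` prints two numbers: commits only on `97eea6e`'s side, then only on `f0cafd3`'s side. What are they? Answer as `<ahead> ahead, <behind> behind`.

Reachable from 97eea6e: {34410c5, 3c0d1a4, 46db589, 47c949d, 66476ab, 97eea6e, aab55af, cf6802d, dc83983, e4d4726, f0cafd3}.
Reachable from f0cafd3: {34410c5, 3c0d1a4, 46db589, 47c949d, aab55af, cf6802d, dc83983, f0cafd3}.
Only in 97eea6e's history (ahead): {66476ab, 97eea6e, e4d4726} — 3.
Only in f0cafd3's history (behind): {} — 0.

3 ahead, 0 behind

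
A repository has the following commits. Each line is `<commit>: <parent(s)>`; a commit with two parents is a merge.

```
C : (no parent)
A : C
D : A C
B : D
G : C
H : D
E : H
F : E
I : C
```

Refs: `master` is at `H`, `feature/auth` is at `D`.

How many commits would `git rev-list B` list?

Walking parent pointers from B: reachable set = {A, B, C, D}.
That is 4 commits.

4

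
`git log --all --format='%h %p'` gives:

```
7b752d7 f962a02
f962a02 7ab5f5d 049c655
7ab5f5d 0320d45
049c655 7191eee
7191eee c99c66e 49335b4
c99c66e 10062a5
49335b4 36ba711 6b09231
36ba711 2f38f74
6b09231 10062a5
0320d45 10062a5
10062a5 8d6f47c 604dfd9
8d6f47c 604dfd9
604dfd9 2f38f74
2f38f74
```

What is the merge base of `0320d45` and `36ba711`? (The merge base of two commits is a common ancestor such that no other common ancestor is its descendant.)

Ancestors of 0320d45: {0320d45, 10062a5, 2f38f74, 604dfd9, 8d6f47c}.
Ancestors of 36ba711: {2f38f74, 36ba711}.
Common ancestors: {2f38f74}.
The only common ancestor is 2f38f74, so it is the merge base.

2f38f74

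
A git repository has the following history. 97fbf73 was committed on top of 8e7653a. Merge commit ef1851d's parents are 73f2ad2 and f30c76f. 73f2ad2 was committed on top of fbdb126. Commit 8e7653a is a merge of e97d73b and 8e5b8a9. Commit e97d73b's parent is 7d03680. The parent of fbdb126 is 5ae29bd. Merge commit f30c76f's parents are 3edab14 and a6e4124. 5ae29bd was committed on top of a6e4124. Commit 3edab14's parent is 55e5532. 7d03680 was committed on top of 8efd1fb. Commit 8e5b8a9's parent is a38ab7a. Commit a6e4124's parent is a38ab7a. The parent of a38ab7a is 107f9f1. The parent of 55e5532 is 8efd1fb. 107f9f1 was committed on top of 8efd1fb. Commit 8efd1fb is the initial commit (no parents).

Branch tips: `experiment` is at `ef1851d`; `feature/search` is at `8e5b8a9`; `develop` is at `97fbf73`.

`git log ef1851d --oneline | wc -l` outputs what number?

Walking parent pointers from ef1851d: reachable set = {107f9f1, 3edab14, 55e5532, 5ae29bd, 73f2ad2, 8efd1fb, a38ab7a, a6e4124, ef1851d, f30c76f, fbdb126}.
That is 11 commits.

11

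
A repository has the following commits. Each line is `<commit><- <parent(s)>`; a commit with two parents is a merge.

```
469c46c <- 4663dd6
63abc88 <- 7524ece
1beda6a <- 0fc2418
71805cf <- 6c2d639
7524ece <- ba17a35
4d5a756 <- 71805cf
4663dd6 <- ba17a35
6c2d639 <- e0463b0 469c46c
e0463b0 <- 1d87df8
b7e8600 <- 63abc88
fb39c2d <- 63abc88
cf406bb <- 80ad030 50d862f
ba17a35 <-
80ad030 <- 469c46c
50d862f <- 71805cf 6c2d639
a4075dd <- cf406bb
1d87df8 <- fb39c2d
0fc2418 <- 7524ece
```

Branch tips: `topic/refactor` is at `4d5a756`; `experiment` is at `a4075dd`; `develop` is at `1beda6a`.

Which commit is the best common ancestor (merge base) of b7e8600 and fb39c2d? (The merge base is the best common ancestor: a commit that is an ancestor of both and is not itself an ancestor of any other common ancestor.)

63abc88

Ancestors of b7e8600: {63abc88, 7524ece, b7e8600, ba17a35}.
Ancestors of fb39c2d: {63abc88, 7524ece, ba17a35, fb39c2d}.
Common ancestors: {63abc88, 7524ece, ba17a35}.
Among these, 63abc88 is not an ancestor of any other common ancestor — it is the merge base.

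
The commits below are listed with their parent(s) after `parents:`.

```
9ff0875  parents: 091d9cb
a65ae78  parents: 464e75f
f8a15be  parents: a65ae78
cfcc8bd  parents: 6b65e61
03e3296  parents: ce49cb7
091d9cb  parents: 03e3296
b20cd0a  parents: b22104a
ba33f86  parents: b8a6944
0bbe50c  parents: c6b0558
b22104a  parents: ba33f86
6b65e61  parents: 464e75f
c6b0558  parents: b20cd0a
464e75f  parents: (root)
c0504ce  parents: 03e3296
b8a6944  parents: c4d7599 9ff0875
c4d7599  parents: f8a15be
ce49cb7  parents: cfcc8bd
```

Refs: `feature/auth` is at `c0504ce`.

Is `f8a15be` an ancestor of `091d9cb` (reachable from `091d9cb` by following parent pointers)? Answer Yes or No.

No

Ancestors of 091d9cb: {03e3296, 091d9cb, 464e75f, 6b65e61, ce49cb7, cfcc8bd}.
f8a15be is not in that set, so it is not an ancestor of 091d9cb.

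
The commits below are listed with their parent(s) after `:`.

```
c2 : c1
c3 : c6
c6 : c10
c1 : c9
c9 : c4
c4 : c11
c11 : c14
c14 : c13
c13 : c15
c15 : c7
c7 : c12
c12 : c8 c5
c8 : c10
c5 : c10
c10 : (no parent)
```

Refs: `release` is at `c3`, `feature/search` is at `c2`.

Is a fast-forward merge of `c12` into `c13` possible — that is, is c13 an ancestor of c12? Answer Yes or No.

No

A fast-forward from c13 to c12 is possible iff c13 is an ancestor of c12.
Ancestors of c12: {c10, c12, c5, c8}.
c13 is not among them, so fast-forward is not possible.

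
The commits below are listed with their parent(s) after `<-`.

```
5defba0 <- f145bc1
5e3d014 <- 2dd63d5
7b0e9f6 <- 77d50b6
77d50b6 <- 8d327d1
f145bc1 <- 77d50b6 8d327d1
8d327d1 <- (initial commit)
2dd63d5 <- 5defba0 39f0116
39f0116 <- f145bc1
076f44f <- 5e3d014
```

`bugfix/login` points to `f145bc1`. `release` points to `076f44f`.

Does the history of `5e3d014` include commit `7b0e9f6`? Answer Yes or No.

No

Ancestors of 5e3d014: {2dd63d5, 39f0116, 5defba0, 5e3d014, 77d50b6, 8d327d1, f145bc1}.
7b0e9f6 is not in that set, so it is not an ancestor of 5e3d014.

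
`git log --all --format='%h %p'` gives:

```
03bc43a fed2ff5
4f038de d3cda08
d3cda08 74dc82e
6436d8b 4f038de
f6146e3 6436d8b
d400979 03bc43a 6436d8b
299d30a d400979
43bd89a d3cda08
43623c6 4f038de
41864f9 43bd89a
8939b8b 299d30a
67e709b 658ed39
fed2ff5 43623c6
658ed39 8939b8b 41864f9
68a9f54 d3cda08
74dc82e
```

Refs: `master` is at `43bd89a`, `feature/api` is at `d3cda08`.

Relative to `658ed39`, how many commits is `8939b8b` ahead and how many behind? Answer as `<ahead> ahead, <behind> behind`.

Reachable from 8939b8b: {03bc43a, 299d30a, 43623c6, 4f038de, 6436d8b, 74dc82e, 8939b8b, d3cda08, d400979, fed2ff5}.
Reachable from 658ed39: {03bc43a, 299d30a, 41864f9, 43623c6, 43bd89a, 4f038de, 6436d8b, 658ed39, 74dc82e, 8939b8b, d3cda08, d400979, fed2ff5}.
Only in 8939b8b's history (ahead): {} — 0.
Only in 658ed39's history (behind): {41864f9, 43bd89a, 658ed39} — 3.

0 ahead, 3 behind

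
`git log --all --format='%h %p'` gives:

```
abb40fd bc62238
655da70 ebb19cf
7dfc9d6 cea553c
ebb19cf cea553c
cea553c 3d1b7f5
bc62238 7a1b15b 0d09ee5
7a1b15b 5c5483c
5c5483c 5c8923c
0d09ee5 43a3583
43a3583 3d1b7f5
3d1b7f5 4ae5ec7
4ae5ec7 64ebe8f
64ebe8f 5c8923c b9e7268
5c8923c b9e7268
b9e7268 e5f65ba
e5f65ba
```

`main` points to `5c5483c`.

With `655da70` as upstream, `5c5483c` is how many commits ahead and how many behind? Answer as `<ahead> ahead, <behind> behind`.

Reachable from 5c5483c: {5c5483c, 5c8923c, b9e7268, e5f65ba}.
Reachable from 655da70: {3d1b7f5, 4ae5ec7, 5c8923c, 64ebe8f, 655da70, b9e7268, cea553c, e5f65ba, ebb19cf}.
Only in 5c5483c's history (ahead): {5c5483c} — 1.
Only in 655da70's history (behind): {3d1b7f5, 4ae5ec7, 64ebe8f, 655da70, cea553c, ebb19cf} — 6.

1 ahead, 6 behind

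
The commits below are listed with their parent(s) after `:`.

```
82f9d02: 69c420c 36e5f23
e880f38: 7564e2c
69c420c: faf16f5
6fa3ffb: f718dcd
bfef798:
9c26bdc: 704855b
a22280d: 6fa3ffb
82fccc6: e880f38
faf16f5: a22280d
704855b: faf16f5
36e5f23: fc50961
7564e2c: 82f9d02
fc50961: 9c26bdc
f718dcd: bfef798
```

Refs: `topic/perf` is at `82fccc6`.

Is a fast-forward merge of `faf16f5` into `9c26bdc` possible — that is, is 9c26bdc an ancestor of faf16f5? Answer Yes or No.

No

A fast-forward from 9c26bdc to faf16f5 is possible iff 9c26bdc is an ancestor of faf16f5.
Ancestors of faf16f5: {6fa3ffb, a22280d, bfef798, f718dcd, faf16f5}.
9c26bdc is not among them, so fast-forward is not possible.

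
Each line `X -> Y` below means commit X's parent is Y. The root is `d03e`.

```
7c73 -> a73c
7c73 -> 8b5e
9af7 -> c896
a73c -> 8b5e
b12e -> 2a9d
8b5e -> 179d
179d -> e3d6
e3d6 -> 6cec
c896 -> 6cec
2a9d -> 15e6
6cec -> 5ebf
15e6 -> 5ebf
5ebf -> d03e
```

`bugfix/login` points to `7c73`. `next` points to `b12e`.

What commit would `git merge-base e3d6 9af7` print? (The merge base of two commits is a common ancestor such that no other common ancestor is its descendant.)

6cec

Ancestors of e3d6: {5ebf, 6cec, d03e, e3d6}.
Ancestors of 9af7: {5ebf, 6cec, 9af7, c896, d03e}.
Common ancestors: {5ebf, 6cec, d03e}.
Among these, 6cec is not an ancestor of any other common ancestor — it is the merge base.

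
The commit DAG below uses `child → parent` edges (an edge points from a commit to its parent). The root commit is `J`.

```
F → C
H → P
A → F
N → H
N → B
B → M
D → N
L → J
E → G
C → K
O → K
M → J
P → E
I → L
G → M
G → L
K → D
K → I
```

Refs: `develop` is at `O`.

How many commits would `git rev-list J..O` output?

12

Reachable from O: {B, D, E, G, H, I, J, K, L, M, N, O, P}.
Reachable from J: {J}.
In O's history but not J's: {B, D, E, G, H, I, K, L, M, N, O, P} — 12 commits.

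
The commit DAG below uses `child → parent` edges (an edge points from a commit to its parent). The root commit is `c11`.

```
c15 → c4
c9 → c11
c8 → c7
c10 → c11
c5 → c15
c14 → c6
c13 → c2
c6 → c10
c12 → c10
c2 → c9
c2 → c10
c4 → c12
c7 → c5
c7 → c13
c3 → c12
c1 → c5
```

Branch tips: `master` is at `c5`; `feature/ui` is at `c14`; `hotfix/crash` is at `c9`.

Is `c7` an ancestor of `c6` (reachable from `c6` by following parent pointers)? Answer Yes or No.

No

Ancestors of c6: {c10, c11, c6}.
c7 is not in that set, so it is not an ancestor of c6.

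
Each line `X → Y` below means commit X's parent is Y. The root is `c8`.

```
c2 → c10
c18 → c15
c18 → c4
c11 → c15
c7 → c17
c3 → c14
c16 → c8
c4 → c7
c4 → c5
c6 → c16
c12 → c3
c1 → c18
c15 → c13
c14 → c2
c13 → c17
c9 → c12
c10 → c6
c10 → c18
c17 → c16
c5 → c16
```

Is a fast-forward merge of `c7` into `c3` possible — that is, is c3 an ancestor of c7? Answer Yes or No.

No

A fast-forward from c3 to c7 is possible iff c3 is an ancestor of c7.
Ancestors of c7: {c16, c17, c7, c8}.
c3 is not among them, so fast-forward is not possible.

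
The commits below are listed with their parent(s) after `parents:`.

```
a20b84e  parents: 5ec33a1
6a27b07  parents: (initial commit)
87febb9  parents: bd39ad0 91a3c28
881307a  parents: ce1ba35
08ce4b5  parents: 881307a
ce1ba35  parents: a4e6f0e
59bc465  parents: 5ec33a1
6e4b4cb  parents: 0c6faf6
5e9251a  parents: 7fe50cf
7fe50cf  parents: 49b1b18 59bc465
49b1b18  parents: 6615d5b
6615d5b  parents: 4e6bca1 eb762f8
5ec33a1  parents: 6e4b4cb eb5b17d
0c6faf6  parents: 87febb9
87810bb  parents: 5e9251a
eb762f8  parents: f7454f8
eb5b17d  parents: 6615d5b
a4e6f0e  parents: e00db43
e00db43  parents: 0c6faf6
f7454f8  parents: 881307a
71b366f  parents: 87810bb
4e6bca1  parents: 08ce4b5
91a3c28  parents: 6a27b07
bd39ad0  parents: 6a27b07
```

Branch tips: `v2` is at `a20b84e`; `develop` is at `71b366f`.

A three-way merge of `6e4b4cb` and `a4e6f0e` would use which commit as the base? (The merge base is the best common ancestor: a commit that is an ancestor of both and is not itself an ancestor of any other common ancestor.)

0c6faf6

Ancestors of 6e4b4cb: {0c6faf6, 6a27b07, 6e4b4cb, 87febb9, 91a3c28, bd39ad0}.
Ancestors of a4e6f0e: {0c6faf6, 6a27b07, 87febb9, 91a3c28, a4e6f0e, bd39ad0, e00db43}.
Common ancestors: {0c6faf6, 6a27b07, 87febb9, 91a3c28, bd39ad0}.
Among these, 0c6faf6 is not an ancestor of any other common ancestor — it is the merge base.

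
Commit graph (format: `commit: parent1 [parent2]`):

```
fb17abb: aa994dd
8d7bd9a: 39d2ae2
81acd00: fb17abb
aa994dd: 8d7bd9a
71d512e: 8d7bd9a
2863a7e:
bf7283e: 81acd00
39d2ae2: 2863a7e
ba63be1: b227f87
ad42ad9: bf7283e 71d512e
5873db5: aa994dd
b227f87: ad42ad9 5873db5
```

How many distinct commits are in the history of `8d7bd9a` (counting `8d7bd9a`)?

3

Walking parent pointers from 8d7bd9a: reachable set = {2863a7e, 39d2ae2, 8d7bd9a}.
That is 3 commits.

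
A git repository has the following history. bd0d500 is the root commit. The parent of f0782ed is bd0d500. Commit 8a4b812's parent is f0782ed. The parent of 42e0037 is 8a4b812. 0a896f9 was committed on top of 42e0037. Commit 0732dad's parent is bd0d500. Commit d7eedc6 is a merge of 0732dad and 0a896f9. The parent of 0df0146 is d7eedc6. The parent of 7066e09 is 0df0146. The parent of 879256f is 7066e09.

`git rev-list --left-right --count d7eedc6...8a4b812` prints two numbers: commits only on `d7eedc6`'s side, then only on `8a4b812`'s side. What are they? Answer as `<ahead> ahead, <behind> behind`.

Reachable from d7eedc6: {0732dad, 0a896f9, 42e0037, 8a4b812, bd0d500, d7eedc6, f0782ed}.
Reachable from 8a4b812: {8a4b812, bd0d500, f0782ed}.
Only in d7eedc6's history (ahead): {0732dad, 0a896f9, 42e0037, d7eedc6} — 4.
Only in 8a4b812's history (behind): {} — 0.

4 ahead, 0 behind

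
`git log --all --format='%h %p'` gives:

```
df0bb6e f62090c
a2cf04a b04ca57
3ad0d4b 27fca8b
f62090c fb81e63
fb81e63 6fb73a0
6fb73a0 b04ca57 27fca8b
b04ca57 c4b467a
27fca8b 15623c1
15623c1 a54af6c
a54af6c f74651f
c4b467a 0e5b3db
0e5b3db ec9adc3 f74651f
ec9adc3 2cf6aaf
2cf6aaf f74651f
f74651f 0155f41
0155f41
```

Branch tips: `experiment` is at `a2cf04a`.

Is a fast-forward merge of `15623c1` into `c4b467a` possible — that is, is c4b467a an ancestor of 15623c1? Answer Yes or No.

No

A fast-forward from c4b467a to 15623c1 is possible iff c4b467a is an ancestor of 15623c1.
Ancestors of 15623c1: {0155f41, 15623c1, a54af6c, f74651f}.
c4b467a is not among them, so fast-forward is not possible.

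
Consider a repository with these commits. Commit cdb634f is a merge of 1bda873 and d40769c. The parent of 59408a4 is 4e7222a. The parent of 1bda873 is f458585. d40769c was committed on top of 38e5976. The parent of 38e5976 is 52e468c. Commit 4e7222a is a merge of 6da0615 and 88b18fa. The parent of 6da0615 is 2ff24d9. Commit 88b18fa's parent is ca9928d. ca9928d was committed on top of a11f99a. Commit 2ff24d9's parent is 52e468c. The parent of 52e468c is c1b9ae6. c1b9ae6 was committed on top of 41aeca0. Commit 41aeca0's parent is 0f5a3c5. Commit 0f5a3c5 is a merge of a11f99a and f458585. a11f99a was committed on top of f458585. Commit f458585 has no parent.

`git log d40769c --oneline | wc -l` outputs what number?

Walking parent pointers from d40769c: reachable set = {0f5a3c5, 38e5976, 41aeca0, 52e468c, a11f99a, c1b9ae6, d40769c, f458585}.
That is 8 commits.

8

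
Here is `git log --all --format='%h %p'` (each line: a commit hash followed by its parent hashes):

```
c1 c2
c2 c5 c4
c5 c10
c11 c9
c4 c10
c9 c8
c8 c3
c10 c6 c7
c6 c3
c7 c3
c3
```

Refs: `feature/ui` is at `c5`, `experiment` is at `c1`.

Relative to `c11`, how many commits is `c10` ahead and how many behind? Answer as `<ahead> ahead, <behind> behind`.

Reachable from c10: {c10, c3, c6, c7}.
Reachable from c11: {c11, c3, c8, c9}.
Only in c10's history (ahead): {c10, c6, c7} — 3.
Only in c11's history (behind): {c11, c8, c9} — 3.

3 ahead, 3 behind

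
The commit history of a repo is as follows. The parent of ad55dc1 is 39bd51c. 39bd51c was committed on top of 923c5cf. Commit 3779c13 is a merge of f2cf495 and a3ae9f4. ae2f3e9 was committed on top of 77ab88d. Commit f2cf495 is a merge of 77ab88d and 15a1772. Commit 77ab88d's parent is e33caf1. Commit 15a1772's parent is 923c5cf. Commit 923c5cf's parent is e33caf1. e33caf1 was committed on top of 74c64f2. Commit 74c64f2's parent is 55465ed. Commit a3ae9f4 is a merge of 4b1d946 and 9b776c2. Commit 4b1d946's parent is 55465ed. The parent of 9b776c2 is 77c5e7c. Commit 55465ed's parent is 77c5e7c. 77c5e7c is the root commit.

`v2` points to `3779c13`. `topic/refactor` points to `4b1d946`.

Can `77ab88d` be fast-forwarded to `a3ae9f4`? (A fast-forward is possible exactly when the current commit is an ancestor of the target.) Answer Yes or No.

No

A fast-forward from 77ab88d to a3ae9f4 is possible iff 77ab88d is an ancestor of a3ae9f4.
Ancestors of a3ae9f4: {4b1d946, 55465ed, 77c5e7c, 9b776c2, a3ae9f4}.
77ab88d is not among them, so fast-forward is not possible.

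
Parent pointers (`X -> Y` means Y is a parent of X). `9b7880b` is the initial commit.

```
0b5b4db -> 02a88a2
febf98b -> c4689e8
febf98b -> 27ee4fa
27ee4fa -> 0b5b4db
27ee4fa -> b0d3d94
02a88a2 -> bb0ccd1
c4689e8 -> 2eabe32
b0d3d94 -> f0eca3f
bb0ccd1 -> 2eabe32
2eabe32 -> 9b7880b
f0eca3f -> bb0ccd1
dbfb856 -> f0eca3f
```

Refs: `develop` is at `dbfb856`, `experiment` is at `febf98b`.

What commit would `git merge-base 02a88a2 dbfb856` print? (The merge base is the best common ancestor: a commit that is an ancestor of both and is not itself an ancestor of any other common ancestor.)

Ancestors of 02a88a2: {02a88a2, 2eabe32, 9b7880b, bb0ccd1}.
Ancestors of dbfb856: {2eabe32, 9b7880b, bb0ccd1, dbfb856, f0eca3f}.
Common ancestors: {2eabe32, 9b7880b, bb0ccd1}.
Among these, bb0ccd1 is not an ancestor of any other common ancestor — it is the merge base.

bb0ccd1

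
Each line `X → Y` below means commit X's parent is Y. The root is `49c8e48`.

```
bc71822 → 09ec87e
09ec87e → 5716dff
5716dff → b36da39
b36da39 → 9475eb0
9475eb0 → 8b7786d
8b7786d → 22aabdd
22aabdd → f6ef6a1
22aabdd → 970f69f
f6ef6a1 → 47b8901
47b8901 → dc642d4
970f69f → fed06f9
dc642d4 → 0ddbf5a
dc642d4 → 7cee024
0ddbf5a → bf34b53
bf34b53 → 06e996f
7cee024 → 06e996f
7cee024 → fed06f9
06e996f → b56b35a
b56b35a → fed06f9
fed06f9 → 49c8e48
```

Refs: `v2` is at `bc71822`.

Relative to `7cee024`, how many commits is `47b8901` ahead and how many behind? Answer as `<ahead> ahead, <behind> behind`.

4 ahead, 0 behind

Reachable from 47b8901: {06e996f, 0ddbf5a, 47b8901, 49c8e48, 7cee024, b56b35a, bf34b53, dc642d4, fed06f9}.
Reachable from 7cee024: {06e996f, 49c8e48, 7cee024, b56b35a, fed06f9}.
Only in 47b8901's history (ahead): {0ddbf5a, 47b8901, bf34b53, dc642d4} — 4.
Only in 7cee024's history (behind): {} — 0.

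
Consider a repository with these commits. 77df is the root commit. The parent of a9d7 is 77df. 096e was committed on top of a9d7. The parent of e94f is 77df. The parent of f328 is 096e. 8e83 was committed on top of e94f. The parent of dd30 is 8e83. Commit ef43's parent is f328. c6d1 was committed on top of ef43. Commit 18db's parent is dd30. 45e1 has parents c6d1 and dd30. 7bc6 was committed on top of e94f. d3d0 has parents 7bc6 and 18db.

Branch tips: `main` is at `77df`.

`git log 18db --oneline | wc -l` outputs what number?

Walking parent pointers from 18db: reachable set = {18db, 77df, 8e83, dd30, e94f}.
That is 5 commits.

5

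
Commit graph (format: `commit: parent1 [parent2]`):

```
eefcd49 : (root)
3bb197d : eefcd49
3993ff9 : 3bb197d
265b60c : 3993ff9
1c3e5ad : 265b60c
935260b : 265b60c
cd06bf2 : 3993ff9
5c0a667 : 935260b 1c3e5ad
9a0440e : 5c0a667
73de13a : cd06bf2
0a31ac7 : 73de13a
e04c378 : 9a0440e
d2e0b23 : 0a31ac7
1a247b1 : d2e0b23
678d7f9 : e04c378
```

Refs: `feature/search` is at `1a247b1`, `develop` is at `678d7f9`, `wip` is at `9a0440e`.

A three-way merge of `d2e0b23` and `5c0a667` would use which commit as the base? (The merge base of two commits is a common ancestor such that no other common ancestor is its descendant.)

Ancestors of d2e0b23: {0a31ac7, 3993ff9, 3bb197d, 73de13a, cd06bf2, d2e0b23, eefcd49}.
Ancestors of 5c0a667: {1c3e5ad, 265b60c, 3993ff9, 3bb197d, 5c0a667, 935260b, eefcd49}.
Common ancestors: {3993ff9, 3bb197d, eefcd49}.
Among these, 3993ff9 is not an ancestor of any other common ancestor — it is the merge base.

3993ff9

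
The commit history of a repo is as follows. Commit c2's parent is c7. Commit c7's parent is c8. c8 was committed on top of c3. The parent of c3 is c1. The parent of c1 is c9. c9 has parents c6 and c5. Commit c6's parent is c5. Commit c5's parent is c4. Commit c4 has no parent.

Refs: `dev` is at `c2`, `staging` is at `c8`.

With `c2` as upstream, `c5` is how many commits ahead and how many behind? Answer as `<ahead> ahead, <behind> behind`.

Reachable from c5: {c4, c5}.
Reachable from c2: {c1, c2, c3, c4, c5, c6, c7, c8, c9}.
Only in c5's history (ahead): {} — 0.
Only in c2's history (behind): {c1, c2, c3, c6, c7, c8, c9} — 7.

0 ahead, 7 behind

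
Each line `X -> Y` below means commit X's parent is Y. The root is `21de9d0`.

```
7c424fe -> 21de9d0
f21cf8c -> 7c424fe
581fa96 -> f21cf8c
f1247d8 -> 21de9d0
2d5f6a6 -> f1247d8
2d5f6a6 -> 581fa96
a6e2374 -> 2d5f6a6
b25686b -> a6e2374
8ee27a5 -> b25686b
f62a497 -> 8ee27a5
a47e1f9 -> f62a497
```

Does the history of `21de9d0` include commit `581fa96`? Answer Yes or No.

No

Ancestors of 21de9d0: {21de9d0}.
581fa96 is not in that set, so it is not an ancestor of 21de9d0.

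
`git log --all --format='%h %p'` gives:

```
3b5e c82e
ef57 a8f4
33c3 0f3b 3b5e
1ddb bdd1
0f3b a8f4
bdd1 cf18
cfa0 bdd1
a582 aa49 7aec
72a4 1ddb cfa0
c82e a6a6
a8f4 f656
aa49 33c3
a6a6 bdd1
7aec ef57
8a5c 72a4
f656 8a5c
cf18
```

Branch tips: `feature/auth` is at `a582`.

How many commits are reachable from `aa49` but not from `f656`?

Reachable from aa49: {0f3b, 1ddb, 33c3, 3b5e, 72a4, 8a5c, a6a6, a8f4, aa49, bdd1, c82e, cf18, cfa0, f656}.
Reachable from f656: {1ddb, 72a4, 8a5c, bdd1, cf18, cfa0, f656}.
In aa49's history but not f656's: {0f3b, 33c3, 3b5e, a6a6, a8f4, aa49, c82e} — 7 commits.

7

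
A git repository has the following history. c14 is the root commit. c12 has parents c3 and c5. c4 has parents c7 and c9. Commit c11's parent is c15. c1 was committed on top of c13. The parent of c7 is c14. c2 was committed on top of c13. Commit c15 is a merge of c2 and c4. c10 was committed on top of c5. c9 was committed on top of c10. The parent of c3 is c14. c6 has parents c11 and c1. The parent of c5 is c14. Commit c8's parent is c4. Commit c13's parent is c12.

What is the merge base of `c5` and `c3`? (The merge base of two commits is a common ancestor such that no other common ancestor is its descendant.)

Ancestors of c5: {c14, c5}.
Ancestors of c3: {c14, c3}.
Common ancestors: {c14}.
The only common ancestor is c14, so it is the merge base.

c14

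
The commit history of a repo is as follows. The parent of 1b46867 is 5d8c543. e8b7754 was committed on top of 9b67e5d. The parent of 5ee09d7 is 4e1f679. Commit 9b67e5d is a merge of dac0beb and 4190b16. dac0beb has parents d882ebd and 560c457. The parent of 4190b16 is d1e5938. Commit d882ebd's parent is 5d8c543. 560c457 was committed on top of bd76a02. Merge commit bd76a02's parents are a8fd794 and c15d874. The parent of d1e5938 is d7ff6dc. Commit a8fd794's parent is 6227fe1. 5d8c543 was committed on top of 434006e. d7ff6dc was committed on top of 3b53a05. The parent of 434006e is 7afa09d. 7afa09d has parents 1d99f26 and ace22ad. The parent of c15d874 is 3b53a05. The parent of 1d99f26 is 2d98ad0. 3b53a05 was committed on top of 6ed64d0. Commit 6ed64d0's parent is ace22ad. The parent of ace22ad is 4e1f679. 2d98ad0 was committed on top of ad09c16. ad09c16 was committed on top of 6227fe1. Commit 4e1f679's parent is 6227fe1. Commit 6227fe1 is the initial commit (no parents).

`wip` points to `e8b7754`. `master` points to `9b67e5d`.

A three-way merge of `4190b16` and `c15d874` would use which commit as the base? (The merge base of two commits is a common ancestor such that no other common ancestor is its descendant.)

3b53a05

Ancestors of 4190b16: {3b53a05, 4190b16, 4e1f679, 6227fe1, 6ed64d0, ace22ad, d1e5938, d7ff6dc}.
Ancestors of c15d874: {3b53a05, 4e1f679, 6227fe1, 6ed64d0, ace22ad, c15d874}.
Common ancestors: {3b53a05, 4e1f679, 6227fe1, 6ed64d0, ace22ad}.
Among these, 3b53a05 is not an ancestor of any other common ancestor — it is the merge base.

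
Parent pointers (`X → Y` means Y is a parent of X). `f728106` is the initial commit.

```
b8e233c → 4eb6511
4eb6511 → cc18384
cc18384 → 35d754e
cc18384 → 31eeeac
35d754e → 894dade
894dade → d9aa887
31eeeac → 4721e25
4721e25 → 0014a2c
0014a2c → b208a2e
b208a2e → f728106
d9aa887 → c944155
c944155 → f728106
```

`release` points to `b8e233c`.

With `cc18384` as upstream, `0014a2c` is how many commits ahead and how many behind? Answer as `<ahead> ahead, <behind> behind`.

Reachable from 0014a2c: {0014a2c, b208a2e, f728106}.
Reachable from cc18384: {0014a2c, 31eeeac, 35d754e, 4721e25, 894dade, b208a2e, c944155, cc18384, d9aa887, f728106}.
Only in 0014a2c's history (ahead): {} — 0.
Only in cc18384's history (behind): {31eeeac, 35d754e, 4721e25, 894dade, c944155, cc18384, d9aa887} — 7.

0 ahead, 7 behind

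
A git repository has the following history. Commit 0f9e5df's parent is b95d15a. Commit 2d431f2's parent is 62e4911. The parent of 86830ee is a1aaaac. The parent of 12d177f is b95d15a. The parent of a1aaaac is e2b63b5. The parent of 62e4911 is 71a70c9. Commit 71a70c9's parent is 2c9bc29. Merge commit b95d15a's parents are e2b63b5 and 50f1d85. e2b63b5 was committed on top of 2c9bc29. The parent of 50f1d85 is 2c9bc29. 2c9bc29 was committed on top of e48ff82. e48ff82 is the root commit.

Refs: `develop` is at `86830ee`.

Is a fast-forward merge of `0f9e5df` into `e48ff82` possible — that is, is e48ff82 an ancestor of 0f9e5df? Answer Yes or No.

Yes

A fast-forward from e48ff82 to 0f9e5df is possible iff e48ff82 is an ancestor of 0f9e5df.
Ancestors of 0f9e5df: {0f9e5df, 2c9bc29, 50f1d85, b95d15a, e2b63b5, e48ff82}.
e48ff82 is among them, so fast-forward is possible.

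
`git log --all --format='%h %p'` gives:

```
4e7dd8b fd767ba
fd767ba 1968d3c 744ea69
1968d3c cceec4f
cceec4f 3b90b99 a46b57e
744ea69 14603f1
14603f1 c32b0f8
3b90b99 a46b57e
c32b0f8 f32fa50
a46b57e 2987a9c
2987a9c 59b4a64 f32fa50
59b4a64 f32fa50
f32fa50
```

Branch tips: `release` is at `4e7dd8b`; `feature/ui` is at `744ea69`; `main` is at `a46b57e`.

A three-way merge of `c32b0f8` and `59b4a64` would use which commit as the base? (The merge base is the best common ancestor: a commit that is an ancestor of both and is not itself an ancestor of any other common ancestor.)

Ancestors of c32b0f8: {c32b0f8, f32fa50}.
Ancestors of 59b4a64: {59b4a64, f32fa50}.
Common ancestors: {f32fa50}.
The only common ancestor is f32fa50, so it is the merge base.

f32fa50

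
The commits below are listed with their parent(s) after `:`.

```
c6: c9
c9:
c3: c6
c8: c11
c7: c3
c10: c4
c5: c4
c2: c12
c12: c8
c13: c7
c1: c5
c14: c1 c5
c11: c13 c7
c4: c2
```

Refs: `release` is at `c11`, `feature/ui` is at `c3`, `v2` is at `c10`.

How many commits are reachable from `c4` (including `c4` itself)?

10

Walking parent pointers from c4: reachable set = {c11, c12, c13, c2, c3, c4, c6, c7, c8, c9}.
That is 10 commits.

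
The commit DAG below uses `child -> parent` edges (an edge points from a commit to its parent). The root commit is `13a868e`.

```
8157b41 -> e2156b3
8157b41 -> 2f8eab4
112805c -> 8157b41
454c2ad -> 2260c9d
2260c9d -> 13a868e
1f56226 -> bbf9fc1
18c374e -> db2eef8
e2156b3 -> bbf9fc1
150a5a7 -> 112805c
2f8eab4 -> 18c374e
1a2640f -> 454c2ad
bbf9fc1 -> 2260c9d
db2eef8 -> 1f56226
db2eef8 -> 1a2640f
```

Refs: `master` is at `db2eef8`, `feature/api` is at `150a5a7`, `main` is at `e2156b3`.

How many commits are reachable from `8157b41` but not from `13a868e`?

Reachable from 8157b41: {13a868e, 18c374e, 1a2640f, 1f56226, 2260c9d, 2f8eab4, 454c2ad, 8157b41, bbf9fc1, db2eef8, e2156b3}.
Reachable from 13a868e: {13a868e}.
In 8157b41's history but not 13a868e's: {18c374e, 1a2640f, 1f56226, 2260c9d, 2f8eab4, 454c2ad, 8157b41, bbf9fc1, db2eef8, e2156b3} — 10 commits.

10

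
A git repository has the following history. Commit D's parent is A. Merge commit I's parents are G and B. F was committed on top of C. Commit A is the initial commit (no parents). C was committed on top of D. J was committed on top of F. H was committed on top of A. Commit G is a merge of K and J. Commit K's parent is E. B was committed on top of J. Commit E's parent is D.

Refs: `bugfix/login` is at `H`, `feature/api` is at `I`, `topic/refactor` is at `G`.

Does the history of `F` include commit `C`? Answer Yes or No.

Ancestors of F (commits reachable by following parents): {A, C, D, F}.
C is in that set, so it is an ancestor of F.

Yes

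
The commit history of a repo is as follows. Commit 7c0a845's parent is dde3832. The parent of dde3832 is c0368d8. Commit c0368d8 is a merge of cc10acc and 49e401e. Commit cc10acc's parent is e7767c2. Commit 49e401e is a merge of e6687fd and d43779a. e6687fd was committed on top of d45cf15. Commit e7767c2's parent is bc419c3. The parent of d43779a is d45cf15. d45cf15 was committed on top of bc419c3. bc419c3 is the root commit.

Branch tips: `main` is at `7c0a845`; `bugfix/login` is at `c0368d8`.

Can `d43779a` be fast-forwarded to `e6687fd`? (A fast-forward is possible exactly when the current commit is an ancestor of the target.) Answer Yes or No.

A fast-forward from d43779a to e6687fd is possible iff d43779a is an ancestor of e6687fd.
Ancestors of e6687fd: {bc419c3, d45cf15, e6687fd}.
d43779a is not among them, so fast-forward is not possible.

No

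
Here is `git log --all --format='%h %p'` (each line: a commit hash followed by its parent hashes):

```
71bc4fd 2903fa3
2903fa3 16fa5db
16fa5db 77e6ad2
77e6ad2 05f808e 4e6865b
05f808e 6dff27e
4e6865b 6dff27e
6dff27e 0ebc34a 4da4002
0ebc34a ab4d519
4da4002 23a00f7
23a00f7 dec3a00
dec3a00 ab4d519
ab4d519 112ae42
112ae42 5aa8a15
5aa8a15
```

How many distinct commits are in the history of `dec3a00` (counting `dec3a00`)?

4

Walking parent pointers from dec3a00: reachable set = {112ae42, 5aa8a15, ab4d519, dec3a00}.
That is 4 commits.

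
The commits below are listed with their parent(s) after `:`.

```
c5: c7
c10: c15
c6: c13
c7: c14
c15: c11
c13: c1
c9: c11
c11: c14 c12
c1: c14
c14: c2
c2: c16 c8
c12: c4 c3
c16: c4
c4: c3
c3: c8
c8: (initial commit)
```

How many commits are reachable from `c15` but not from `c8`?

Reachable from c15: {c11, c12, c14, c15, c16, c2, c3, c4, c8}.
Reachable from c8: {c8}.
In c15's history but not c8's: {c11, c12, c14, c15, c16, c2, c3, c4} — 8 commits.

8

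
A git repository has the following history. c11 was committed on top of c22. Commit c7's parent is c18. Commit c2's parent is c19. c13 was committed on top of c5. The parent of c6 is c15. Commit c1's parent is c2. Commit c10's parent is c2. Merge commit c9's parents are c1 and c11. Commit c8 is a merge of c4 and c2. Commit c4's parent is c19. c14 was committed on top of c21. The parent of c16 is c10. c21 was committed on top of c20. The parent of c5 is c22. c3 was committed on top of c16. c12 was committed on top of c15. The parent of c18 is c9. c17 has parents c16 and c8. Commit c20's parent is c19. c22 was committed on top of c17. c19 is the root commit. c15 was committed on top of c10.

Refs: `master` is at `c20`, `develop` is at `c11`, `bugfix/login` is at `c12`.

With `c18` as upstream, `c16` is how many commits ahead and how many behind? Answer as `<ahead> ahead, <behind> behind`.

Reachable from c16: {c10, c16, c19, c2}.
Reachable from c18: {c1, c10, c11, c16, c17, c18, c19, c2, c22, c4, c8, c9}.
Only in c16's history (ahead): {} — 0.
Only in c18's history (behind): {c1, c11, c17, c18, c22, c4, c8, c9} — 8.

0 ahead, 8 behind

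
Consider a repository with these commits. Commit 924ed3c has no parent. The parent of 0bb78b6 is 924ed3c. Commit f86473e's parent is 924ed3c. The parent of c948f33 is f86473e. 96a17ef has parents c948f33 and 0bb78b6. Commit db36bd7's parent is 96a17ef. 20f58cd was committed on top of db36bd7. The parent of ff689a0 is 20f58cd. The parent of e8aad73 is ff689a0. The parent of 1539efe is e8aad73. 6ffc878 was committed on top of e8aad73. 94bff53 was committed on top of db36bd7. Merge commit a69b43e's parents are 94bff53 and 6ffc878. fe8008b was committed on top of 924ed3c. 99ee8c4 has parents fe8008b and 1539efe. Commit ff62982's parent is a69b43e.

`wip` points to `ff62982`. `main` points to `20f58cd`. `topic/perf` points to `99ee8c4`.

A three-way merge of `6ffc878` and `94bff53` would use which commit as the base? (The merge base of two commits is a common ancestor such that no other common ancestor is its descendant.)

Ancestors of 6ffc878: {0bb78b6, 20f58cd, 6ffc878, 924ed3c, 96a17ef, c948f33, db36bd7, e8aad73, f86473e, ff689a0}.
Ancestors of 94bff53: {0bb78b6, 924ed3c, 94bff53, 96a17ef, c948f33, db36bd7, f86473e}.
Common ancestors: {0bb78b6, 924ed3c, 96a17ef, c948f33, db36bd7, f86473e}.
Among these, db36bd7 is not an ancestor of any other common ancestor — it is the merge base.

db36bd7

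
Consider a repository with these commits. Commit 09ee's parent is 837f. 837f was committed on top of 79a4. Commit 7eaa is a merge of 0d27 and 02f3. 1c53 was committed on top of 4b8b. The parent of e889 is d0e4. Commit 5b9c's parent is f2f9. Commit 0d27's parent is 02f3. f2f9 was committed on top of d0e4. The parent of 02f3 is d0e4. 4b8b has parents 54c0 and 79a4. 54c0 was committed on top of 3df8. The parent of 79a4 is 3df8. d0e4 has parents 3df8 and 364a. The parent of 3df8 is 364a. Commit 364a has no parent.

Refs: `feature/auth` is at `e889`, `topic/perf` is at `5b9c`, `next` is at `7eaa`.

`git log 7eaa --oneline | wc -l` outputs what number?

Walking parent pointers from 7eaa: reachable set = {02f3, 0d27, 364a, 3df8, 7eaa, d0e4}.
That is 6 commits.

6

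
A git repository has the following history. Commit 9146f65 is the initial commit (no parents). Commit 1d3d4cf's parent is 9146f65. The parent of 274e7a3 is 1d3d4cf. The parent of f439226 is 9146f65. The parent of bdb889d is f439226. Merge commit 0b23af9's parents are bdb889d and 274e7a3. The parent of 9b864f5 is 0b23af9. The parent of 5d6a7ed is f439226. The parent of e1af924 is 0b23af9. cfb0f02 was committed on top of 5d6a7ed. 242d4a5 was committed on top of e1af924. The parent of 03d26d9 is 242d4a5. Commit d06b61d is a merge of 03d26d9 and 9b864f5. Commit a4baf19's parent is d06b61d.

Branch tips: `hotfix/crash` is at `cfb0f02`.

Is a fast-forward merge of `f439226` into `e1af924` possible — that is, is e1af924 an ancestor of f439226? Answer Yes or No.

A fast-forward from e1af924 to f439226 is possible iff e1af924 is an ancestor of f439226.
Ancestors of f439226: {9146f65, f439226}.
e1af924 is not among them, so fast-forward is not possible.

No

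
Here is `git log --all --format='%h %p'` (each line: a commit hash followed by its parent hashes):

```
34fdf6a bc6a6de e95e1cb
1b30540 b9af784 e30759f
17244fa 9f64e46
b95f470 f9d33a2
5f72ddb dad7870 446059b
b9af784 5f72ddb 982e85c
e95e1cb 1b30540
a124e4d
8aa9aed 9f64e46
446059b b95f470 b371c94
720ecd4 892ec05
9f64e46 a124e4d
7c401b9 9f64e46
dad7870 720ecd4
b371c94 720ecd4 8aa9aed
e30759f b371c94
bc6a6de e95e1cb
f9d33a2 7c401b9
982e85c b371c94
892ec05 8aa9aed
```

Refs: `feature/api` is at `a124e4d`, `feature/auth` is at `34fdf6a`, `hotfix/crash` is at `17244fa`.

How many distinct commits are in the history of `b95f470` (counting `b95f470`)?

Walking parent pointers from b95f470: reachable set = {7c401b9, 9f64e46, a124e4d, b95f470, f9d33a2}.
That is 5 commits.

5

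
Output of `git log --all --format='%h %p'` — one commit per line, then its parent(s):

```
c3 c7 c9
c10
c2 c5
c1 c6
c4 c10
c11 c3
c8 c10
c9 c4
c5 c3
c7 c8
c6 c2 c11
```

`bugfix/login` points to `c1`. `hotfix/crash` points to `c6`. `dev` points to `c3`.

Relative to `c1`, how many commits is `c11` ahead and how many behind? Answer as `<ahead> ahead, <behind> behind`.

0 ahead, 4 behind

Reachable from c11: {c10, c11, c3, c4, c7, c8, c9}.
Reachable from c1: {c1, c10, c11, c2, c3, c4, c5, c6, c7, c8, c9}.
Only in c11's history (ahead): {} — 0.
Only in c1's history (behind): {c1, c2, c5, c6} — 4.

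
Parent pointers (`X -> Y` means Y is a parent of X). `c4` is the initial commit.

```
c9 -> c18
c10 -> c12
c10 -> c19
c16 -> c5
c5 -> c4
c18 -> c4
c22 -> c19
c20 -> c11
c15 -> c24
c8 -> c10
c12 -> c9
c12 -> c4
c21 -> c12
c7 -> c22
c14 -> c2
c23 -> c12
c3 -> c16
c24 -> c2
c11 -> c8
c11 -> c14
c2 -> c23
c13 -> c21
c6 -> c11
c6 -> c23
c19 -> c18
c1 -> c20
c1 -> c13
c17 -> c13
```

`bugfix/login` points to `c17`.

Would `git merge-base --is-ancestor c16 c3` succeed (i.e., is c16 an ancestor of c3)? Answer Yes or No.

Yes

Ancestors of c3 (commits reachable by following parents): {c16, c3, c4, c5}.
c16 is in that set, so it is an ancestor of c3.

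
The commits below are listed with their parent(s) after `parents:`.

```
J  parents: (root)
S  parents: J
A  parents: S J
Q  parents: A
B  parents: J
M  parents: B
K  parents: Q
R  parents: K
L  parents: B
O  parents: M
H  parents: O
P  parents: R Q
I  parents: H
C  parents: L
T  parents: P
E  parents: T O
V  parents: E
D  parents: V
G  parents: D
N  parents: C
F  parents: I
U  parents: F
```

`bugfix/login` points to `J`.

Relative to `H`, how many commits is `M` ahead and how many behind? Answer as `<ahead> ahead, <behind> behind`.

Reachable from M: {B, J, M}.
Reachable from H: {B, H, J, M, O}.
Only in M's history (ahead): {} — 0.
Only in H's history (behind): {H, O} — 2.

0 ahead, 2 behind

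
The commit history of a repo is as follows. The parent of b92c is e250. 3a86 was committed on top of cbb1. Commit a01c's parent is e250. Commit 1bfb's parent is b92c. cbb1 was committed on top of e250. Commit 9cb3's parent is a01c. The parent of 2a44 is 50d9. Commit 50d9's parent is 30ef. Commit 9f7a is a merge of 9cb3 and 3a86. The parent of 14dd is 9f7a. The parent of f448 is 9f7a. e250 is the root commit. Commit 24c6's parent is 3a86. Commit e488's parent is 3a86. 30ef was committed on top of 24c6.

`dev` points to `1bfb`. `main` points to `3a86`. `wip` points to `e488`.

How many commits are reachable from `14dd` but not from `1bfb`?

6

Reachable from 14dd: {14dd, 3a86, 9cb3, 9f7a, a01c, cbb1, e250}.
Reachable from 1bfb: {1bfb, b92c, e250}.
In 14dd's history but not 1bfb's: {14dd, 3a86, 9cb3, 9f7a, a01c, cbb1} — 6 commits.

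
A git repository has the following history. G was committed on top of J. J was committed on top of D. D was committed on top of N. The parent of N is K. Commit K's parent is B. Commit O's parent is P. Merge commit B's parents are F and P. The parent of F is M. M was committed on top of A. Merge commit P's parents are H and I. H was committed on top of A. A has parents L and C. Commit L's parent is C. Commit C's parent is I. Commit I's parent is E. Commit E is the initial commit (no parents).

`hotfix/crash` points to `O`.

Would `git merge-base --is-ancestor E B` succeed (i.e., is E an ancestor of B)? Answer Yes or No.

Yes

Ancestors of B (commits reachable by following parents): {A, B, C, E, F, H, I, L, M, P}.
E is in that set, so it is an ancestor of B.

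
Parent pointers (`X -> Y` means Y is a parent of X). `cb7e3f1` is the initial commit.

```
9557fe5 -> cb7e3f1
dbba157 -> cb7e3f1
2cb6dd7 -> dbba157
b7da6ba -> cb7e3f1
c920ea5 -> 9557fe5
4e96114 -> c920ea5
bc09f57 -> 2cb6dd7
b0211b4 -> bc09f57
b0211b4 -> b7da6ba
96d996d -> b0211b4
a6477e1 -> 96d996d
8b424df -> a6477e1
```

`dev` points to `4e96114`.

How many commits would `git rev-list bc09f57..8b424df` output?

Reachable from 8b424df: {2cb6dd7, 8b424df, 96d996d, a6477e1, b0211b4, b7da6ba, bc09f57, cb7e3f1, dbba157}.
Reachable from bc09f57: {2cb6dd7, bc09f57, cb7e3f1, dbba157}.
In 8b424df's history but not bc09f57's: {8b424df, 96d996d, a6477e1, b0211b4, b7da6ba} — 5 commits.

5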